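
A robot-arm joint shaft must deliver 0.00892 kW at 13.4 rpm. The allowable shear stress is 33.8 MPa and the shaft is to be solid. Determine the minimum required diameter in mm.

9.86 mm

ω = 2π·13.4/60 = 1.403 rad/s, so T = P/ω = 0.00892×10³ / 1.403 = 6.357 N·m.
For a solid shaft τ_max = 16T/(πd³), so d = (16T/(π τ_allow))^(1/3) = (16·6.357/(π·3.38×10^7))^(1/3) = 0.009857 m.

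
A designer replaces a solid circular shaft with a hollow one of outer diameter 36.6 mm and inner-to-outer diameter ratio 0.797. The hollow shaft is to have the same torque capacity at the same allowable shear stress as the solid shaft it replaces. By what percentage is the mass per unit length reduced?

Equal τ_max and T ⇒ the solid shaft needs d_s³ = d_o³(1−k⁴), so d_s = 36.6·(1−0.797⁴)^(1/3) = 30.81 mm.
Area ratio A_h/A_s = d_o²(1−k²)/d_s² = (1−k²)/(1−k⁴)^(2/3) = 0.5148.
Mass saving = 1 − 0.5148 = 48.5 %.

48.5 %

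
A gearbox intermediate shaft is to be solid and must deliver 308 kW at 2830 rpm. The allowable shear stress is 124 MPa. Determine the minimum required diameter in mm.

ω = 2π·2830/60 = 296.4 rad/s, so T = P/ω = 308×10³ / 296.4 = 1039 N·m.
For a solid shaft τ_max = 16T/(πd³), so d = (16T/(π τ_allow))^(1/3) = (16·1039/(π·1.24×10^8))^(1/3) = 0.03495 m.

34.9 mm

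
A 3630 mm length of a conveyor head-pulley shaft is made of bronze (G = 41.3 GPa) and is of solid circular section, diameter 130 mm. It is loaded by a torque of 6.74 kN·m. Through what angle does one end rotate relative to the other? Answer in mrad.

J = πd⁴/32 = π(0.130)⁴/32 = 2.804×10^-5 m⁴.
θ = T·L/(G·J) = 6740 × 3.63 / (41.3×10⁹ × 2.804×10^-5) = 0.02113 rad.

21.1 mrad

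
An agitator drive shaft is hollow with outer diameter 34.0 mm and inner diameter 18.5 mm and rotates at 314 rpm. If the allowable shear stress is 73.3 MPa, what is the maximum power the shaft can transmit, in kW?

17.0 kW

J = π(d_o⁴ − d_i⁴)/32 = π(0.0340⁴ − 0.0185⁴)/32 = 1.197×10^-7 m⁴.
T_max = τ_allow·J/r = 7.33×10^7 × 1.197×10^-7 / 0.0170 = 516.1 N·m.
ω = 2π·314/60 = 32.88 rad/s, so P_max = T_max·ω = 1.697×10^4 W.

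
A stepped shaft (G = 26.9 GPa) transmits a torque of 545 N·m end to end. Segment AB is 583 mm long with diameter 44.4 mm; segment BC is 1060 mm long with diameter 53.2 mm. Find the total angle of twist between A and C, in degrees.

3.34°

J_AB = π(0.0444)⁴/32 = 3.82×10^-7 m⁴; J_BC = π(0.0532)⁴/32 = 7.86×10^-7 m⁴.
θ = (T/G)·Σ L_i/J_i = (545.0/26.9×10⁹)·(0.583/3.82×10^-7 + 1.06/7.86×10^-7) = 0.05827 rad.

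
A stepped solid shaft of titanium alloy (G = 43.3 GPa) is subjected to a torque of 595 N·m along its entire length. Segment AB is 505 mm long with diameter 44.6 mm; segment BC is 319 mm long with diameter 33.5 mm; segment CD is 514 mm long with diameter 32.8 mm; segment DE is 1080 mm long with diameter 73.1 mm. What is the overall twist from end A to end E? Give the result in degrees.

6.92°

J_AB = π(0.0446)⁴/32 = 3.88×10^-7 m⁴; J_BC = π(0.0335)⁴/32 = 1.24×10^-7 m⁴; J_CD = π(0.0328)⁴/32 = 1.14×10^-7 m⁴; J_DE = π(0.0731)⁴/32 = 2.80×10^-6 m⁴.
θ = (T/G)·Σ L_i/J_i = (595.0/43.3×10⁹)·(0.505/3.88×10^-7 + 0.319/1.24×10^-7 + 0.514/1.14×10^-7 + 1.08/2.80×10^-6) = 0.1208 rad.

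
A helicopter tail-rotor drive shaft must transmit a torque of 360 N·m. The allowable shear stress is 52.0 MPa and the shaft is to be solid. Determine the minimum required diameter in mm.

For a solid shaft τ_max = 16T/(πd³), so d = (16T/(π τ_allow))^(1/3) = (16·360.0/(π·5.20×10^7))^(1/3) = 0.03279 m.

32.8 mm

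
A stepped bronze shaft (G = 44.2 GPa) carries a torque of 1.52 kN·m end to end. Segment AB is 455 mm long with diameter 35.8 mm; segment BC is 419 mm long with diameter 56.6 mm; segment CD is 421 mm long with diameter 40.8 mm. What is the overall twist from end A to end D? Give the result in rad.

J_AB = π(0.0358)⁴/32 = 1.61×10^-7 m⁴; J_BC = π(0.0566)⁴/32 = 1.01×10^-6 m⁴; J_CD = π(0.0408)⁴/32 = 2.72×10^-7 m⁴.
θ = (T/G)·Σ L_i/J_i = (1520/44.2×10⁹)·(0.455/1.61×10^-7 + 0.419/1.01×10^-6 + 0.421/2.72×10^-7) = 0.1645 rad.

0.165 rad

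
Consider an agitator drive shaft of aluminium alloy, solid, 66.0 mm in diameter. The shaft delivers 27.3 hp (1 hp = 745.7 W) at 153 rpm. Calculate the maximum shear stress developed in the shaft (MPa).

22.5 MPa

ω = 2π·153/60 = 16.02 rad/s, so T = P/ω = 27.3×745.7 / 16.02 = 1271 N·m.
J = πd⁴/32 = π(0.0660)⁴/32 = 1.863×10^-6 m⁴.
τ_max = T·r/J = 1271 × 0.0330 / 1.863×10^-6 = 2.251×10^7 Pa.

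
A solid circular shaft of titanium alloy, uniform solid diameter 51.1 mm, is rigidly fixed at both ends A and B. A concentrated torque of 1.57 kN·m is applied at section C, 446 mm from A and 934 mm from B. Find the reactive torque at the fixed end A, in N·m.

With uniform GJ and both ends fixed, compatibility θ_AC = θ_CB gives T_A·a = T_B·b, together with T_A + T_B = T₀.
T_A = T₀·b/(a+b) = 1570·934/1380 = 1063 N·m; T_B = 507.4 N·m.

1060 N·m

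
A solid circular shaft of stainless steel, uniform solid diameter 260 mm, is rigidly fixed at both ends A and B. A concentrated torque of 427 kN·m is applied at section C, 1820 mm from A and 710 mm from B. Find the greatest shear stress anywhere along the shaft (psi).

With uniform GJ and both ends fixed, compatibility θ_AC = θ_CB gives T_A·a = T_B·b, together with T_A + T_B = T₀.
T_A = T₀·b/(a+b) = 427000·710/2530 = 119800 N·m; T_B = 307200 N·m.
τ in each portion: τ_AC = 3.47×10^7 Pa, τ_CB = 8.90×10^7 Pa; maximum is in CB.
τ_max = T_CB·r/J = 307200·0.130/4.49×10^-4 = 8.901×10^7 Pa.

12900 psi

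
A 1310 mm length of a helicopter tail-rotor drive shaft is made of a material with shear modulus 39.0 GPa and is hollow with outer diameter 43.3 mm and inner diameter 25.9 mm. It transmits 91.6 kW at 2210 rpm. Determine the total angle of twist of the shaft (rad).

0.0442 rad

ω = 2π·2210/60 = 231.4 rad/s, so T = P/ω = 91.6×10³ / 231.4 = 395.8 N·m.
J = π(d_o⁴ − d_i⁴)/32 = π(0.0433⁴ − 0.0259⁴)/32 = 3.009×10^-7 m⁴.
θ = T·L/(G·J) = 395.8 × 1.31 / (39.0×10⁹ × 3.009×10^-7) = 0.04418 rad.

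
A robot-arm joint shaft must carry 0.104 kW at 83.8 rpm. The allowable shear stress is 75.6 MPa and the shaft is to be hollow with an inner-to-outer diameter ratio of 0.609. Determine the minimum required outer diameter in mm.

ω = 2π·83.8/60 = 8.776 rad/s, so T = P/ω = 0.104×10³ / 8.776 = 11.85 N·m.
For a hollow shaft with d_i/d_o = 0.609: τ_max = 16T/(π d_o³ (1−k⁴)), so d_o = [16T/(π τ_allow (1−k⁴))]^(1/3) = [16·11.85/(π·7.56×10^7·0.8624)]^(1/3) = 0.009746 m.

9.75 mm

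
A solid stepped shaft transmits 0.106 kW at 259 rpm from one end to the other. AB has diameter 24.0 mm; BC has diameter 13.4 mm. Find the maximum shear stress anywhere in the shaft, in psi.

ω = 2π·259/60 = 27.12 rad/s, so T = P/ω = 0.106×10³ / 27.12 = 3.908 N·m.
Under the same torque, τ_max = 16T/(πd³) is largest where d is smallest — segment BC (d = 13.4 mm).
τ_max = 16·3.908/(π·(0.0134)³) = 8.272×10^6 Pa.

1200 psi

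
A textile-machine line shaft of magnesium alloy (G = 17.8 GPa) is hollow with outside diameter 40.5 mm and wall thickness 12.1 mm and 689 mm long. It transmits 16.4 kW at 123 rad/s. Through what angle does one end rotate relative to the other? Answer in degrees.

ω = 123 rad/s, so T = P/ω = 16.4×10³ / 123.0 = 133.3 N·m.
J = π(d_o⁴ − d_i⁴)/32 = π(0.0405⁴ − 0.0163⁴)/32 = 2.572×10^-7 m⁴.
θ = T·L/(G·J) = 133.3 × 0.689 / (17.8×10⁹ × 2.572×10^-7) = 0.02007 rad.

1.15°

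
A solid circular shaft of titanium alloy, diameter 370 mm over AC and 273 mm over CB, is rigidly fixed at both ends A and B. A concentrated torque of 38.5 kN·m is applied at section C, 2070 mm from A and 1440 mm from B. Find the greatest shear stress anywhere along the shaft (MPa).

Compatibility: T_A·a/J_AC = T_B·b/J_CB with T_A + T_B = T₀.
J_AC = 1.84×10^-3 m⁴, J_CB = 5.45×10^-4 m⁴, so T_A = T₀·(J_AC/a)/((J_AC/a)+(J_CB/b)) = 27000 N·m, T_B = 11500 N·m.
τ in each portion: τ_AC = 2.71×10^6 Pa, τ_CB = 2.88×10^6 Pa; maximum is in CB.
τ_max = T_CB·r/J = 11500·0.137/5.45×10^-4 = 2.879×10^6 Pa.

2.88 MPa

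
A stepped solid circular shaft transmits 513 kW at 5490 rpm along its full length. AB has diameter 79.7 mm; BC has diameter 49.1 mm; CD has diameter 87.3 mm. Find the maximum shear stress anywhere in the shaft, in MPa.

ω = 2π·5490/60 = 574.9 rad/s, so T = P/ω = 513×10³ / 574.9 = 892.3 N·m.
Under the same torque, τ_max = 16T/(πd³) is largest where d is smallest — segment BC (d = 49.1 mm).
τ_max = 16·892.3/(π·(0.0491)³) = 3.839×10^7 Pa.

38.4 MPa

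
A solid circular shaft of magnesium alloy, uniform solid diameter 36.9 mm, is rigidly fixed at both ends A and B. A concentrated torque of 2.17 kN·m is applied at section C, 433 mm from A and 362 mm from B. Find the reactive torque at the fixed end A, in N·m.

With uniform GJ and both ends fixed, compatibility θ_AC = θ_CB gives T_A·a = T_B·b, together with T_A + T_B = T₀.
T_A = T₀·b/(a+b) = 2170·362/795.0 = 988.1 N·m; T_B = 1182 N·m.

988 N·m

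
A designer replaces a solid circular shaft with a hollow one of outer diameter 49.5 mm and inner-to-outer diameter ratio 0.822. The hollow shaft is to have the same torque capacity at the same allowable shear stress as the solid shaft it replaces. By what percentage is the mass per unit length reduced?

51.3 %

Equal τ_max and T ⇒ the solid shaft needs d_s³ = d_o³(1−k⁴), so d_s = 49.5·(1−0.822⁴)^(1/3) = 40.39 mm.
Area ratio A_h/A_s = d_o²(1−k²)/d_s² = (1−k²)/(1−k⁴)^(2/3) = 0.4870.
Mass saving = 1 − 0.4870 = 51.3 %.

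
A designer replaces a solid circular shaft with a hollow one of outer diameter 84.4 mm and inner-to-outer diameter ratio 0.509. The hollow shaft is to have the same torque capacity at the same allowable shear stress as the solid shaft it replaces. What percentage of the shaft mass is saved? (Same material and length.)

Equal τ_max and T ⇒ the solid shaft needs d_s³ = d_o³(1−k⁴), so d_s = 84.4·(1−0.509⁴)^(1/3) = 82.47 mm.
Area ratio A_h/A_s = d_o²(1−k²)/d_s² = (1−k²)/(1−k⁴)^(2/3) = 0.7760.
Mass saving = 1 − 0.7760 = 22.4 %.

22.4 %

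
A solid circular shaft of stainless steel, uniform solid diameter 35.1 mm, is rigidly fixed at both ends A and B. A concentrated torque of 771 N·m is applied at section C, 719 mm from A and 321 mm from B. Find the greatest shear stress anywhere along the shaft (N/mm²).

With uniform GJ and both ends fixed, compatibility θ_AC = θ_CB gives T_A·a = T_B·b, together with T_A + T_B = T₀.
T_A = T₀·b/(a+b) = 771.0·321/1040 = 238.0 N·m; T_B = 533.0 N·m.
τ in each portion: τ_AC = 2.80×10^7 Pa, τ_CB = 6.28×10^7 Pa; maximum is in CB.
τ_max = T_CB·r/J = 533.0·0.0175/1.49×10^-7 = 6.278×10^7 Pa.

62.8 N/mm²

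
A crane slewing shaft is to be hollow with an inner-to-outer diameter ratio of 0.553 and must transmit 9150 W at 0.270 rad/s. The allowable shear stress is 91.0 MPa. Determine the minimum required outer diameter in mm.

128 mm

ω = 0.270 rad/s, so T = P/ω = 9150 / 0.2700 = 33890 N·m.
For a hollow shaft with d_i/d_o = 0.553: τ_max = 16T/(π d_o³ (1−k⁴)), so d_o = [16T/(π τ_allow (1−k⁴))]^(1/3) = [16·33890/(π·9.10×10^7·0.9065)]^(1/3) = 0.1279 m.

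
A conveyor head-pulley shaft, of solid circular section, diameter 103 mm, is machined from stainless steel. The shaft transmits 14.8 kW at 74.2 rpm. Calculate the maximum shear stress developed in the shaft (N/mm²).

8.88 N/mm²

ω = 2π·74.2/60 = 7.770 rad/s, so T = P/ω = 14.8×10³ / 7.770 = 1905 N·m.
J = πd⁴/32 = π(0.103)⁴/32 = 1.105×10^-5 m⁴.
τ_max = T·r/J = 1905 × 0.0515 / 1.105×10^-5 = 8.877×10^6 Pa.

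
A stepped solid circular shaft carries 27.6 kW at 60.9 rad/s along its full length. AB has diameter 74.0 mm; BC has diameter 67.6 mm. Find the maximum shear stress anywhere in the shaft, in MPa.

7.47 MPa

ω = 60.9 rad/s, so T = P/ω = 27.6×10³ / 60.90 = 453.2 N·m.
Under the same torque, τ_max = 16T/(πd³) is largest where d is smallest — segment BC (d = 67.6 mm).
τ_max = 16·453.2/(π·(0.0676)³) = 7.472×10^6 Pa.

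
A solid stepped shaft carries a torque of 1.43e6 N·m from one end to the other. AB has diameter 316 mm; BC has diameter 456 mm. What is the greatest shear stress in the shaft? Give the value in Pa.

Under the same torque, τ_max = 16T/(πd³) is largest where d is smallest — segment AB (d = 316 mm).
τ_max = 16·1.430e6/(π·(0.316)³) = 2.308×10^8 Pa.

2.31e8 Pa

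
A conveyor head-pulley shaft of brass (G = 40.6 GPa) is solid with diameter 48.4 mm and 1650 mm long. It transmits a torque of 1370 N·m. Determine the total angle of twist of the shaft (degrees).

J = πd⁴/32 = π(0.0484)⁴/32 = 5.387×10^-7 m⁴.
θ = T·L/(G·J) = 1370 × 1.65 / (40.6×10⁹ × 5.387×10^-7) = 0.1033 rad.

5.92°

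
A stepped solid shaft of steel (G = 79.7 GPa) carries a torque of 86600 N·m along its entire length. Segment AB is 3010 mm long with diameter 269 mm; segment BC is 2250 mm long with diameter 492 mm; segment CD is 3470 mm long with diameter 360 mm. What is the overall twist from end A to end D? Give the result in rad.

J_AB = π(0.269)⁴/32 = 5.14×10^-4 m⁴; J_BC = π(0.492)⁴/32 = 5.75×10^-3 m⁴; J_CD = π(0.360)⁴/32 = 1.65×10^-3 m⁴.
θ = (T/G)·Σ L_i/J_i = (86600/79.7×10⁹)·(3.01/5.14×10^-4 + 2.25/5.75×10^-3 + 3.47/1.65×10^-3) = 9.074×10^-3 rad.

0.00907 rad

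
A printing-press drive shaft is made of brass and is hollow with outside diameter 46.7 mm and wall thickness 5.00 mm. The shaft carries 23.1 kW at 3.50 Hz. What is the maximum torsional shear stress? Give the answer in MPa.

84.9 MPa

ω = 2π·3.50 = 21.99 rad/s, so T = P/ω = 23.1×10³ / 21.99 = 1050 N·m.
J = π(d_o⁴ − d_i⁴)/32 = π(0.0467⁴ − 0.0367⁴)/32 = 2.888×10^-7 m⁴.
τ_max = T·r/J = 1050 × 0.0234 / 2.888×10^-7 = 8.491×10^7 Pa.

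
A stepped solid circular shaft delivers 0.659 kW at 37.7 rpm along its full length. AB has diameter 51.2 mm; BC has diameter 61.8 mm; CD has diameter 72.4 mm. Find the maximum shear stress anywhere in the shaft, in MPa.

ω = 2π·37.7/60 = 3.948 rad/s, so T = P/ω = 0.659×10³ / 3.948 = 166.9 N·m.
Under the same torque, τ_max = 16T/(πd³) is largest where d is smallest — segment AB (d = 51.2 mm).
τ_max = 16·166.9/(π·(0.0512)³) = 6.334×10^6 Pa.

6.33 MPa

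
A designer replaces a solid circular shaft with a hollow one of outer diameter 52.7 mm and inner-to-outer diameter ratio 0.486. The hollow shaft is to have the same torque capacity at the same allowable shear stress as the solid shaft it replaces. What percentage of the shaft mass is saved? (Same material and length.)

20.6 %

Equal τ_max and T ⇒ the solid shaft needs d_s³ = d_o³(1−k⁴), so d_s = 52.7·(1−0.486⁴)^(1/3) = 51.70 mm.
Area ratio A_h/A_s = d_o²(1−k²)/d_s² = (1−k²)/(1−k⁴)^(2/3) = 0.7936.
Mass saving = 1 − 0.7936 = 20.6 %.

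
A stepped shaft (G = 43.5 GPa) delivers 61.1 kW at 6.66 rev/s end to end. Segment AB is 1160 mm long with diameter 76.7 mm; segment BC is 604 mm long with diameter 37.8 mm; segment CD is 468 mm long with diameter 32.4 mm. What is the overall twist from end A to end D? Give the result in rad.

0.258 rad

ω = 2π·6.66 = 41.85 rad/s, so T = P/ω = 61.1×10³ / 41.85 = 1460 N·m.
J_AB = π(0.0767)⁴/32 = 3.40×10^-6 m⁴; J_BC = π(0.0378)⁴/32 = 2.00×10^-7 m⁴; J_CD = π(0.0324)⁴/32 = 1.08×10^-7 m⁴.
θ = (T/G)·Σ L_i/J_i = (1460/43.5×10⁹)·(1.16/3.40×10^-6 + 0.604/2.00×10^-7 + 0.468/1.08×10^-7) = 0.2578 rad.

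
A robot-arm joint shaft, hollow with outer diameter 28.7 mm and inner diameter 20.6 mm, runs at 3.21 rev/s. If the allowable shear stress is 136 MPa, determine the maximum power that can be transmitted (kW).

J = π(d_o⁴ − d_i⁴)/32 = π(0.0287⁴ − 0.0206⁴)/32 = 4.893×10^-8 m⁴.
T_max = τ_allow·J/r = 1.36×10^8 × 4.893×10^-8 / 0.0143 = 463.7 N·m.
ω = 2π·3.21 = 20.17 rad/s, so P_max = T_max·ω = 9353 W.

9.35 kW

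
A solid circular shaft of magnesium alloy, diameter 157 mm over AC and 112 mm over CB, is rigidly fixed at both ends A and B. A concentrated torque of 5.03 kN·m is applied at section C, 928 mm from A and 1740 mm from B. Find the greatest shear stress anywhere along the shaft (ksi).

Compatibility: T_A·a/J_AC = T_B·b/J_CB with T_A + T_B = T₀.
J_AC = 5.96×10^-5 m⁴, J_CB = 1.54×10^-5 m⁴, so T_A = T₀·(J_AC/a)/((J_AC/a)+(J_CB/b)) = 4420 N·m, T_B = 610.5 N·m.
τ in each portion: τ_AC = 5.82×10^6 Pa, τ_CB = 2.21×10^6 Pa; maximum is in AC.
τ_max = T_AC·r/J = 4420·0.0785/5.96×10^-5 = 5.816×10^6 Pa.

0.844 ksi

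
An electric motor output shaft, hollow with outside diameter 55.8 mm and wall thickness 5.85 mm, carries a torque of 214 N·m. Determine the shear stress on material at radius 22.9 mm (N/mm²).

8.44 N/mm²

J = π(d_o⁴ − d_i⁴)/32 = π(0.0558⁴ − 0.0441⁴)/32 = 5.805×10^-7 m⁴.
Shear stress varies linearly with radius: τ = T·r/J = 214.0 × 0.0229 / 5.805×10^-7 = 8.443×10^6 Pa.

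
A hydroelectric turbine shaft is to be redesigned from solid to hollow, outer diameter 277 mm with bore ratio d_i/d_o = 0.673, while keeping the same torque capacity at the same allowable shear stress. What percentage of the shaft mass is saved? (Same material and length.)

36.2 %

Equal τ_max and T ⇒ the solid shaft needs d_s³ = d_o³(1−k⁴), so d_s = 277·(1−0.673⁴)^(1/3) = 256.6 mm.
Area ratio A_h/A_s = d_o²(1−k²)/d_s² = (1−k²)/(1−k⁴)^(2/3) = 0.6376.
Mass saving = 1 − 0.6376 = 36.2 %.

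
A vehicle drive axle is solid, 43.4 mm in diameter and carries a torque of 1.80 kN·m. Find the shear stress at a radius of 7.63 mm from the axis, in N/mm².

39.4 N/mm²

J = πd⁴/32 = π(0.0434)⁴/32 = 3.483×10^-7 m⁴.
Shear stress varies linearly with radius: τ = T·r/J = 1800 × 0.00763 / 3.483×10^-7 = 3.943×10^7 Pa.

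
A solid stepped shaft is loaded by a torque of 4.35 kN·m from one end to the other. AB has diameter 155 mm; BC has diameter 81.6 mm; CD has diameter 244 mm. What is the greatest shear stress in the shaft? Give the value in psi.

5910 psi

Under the same torque, τ_max = 16T/(πd³) is largest where d is smallest — segment BC (d = 81.6 mm).
τ_max = 16·4350/(π·(0.0816)³) = 4.077×10^7 Pa.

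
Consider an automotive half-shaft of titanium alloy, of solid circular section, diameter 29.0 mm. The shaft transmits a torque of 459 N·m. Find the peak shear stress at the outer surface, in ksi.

13.9 ksi

J = πd⁴/32 = π(0.0290)⁴/32 = 6.944×10^-8 m⁴.
τ_max = T·r/J = 459.0 × 0.0145 / 6.944×10^-8 = 9.585×10^7 Pa.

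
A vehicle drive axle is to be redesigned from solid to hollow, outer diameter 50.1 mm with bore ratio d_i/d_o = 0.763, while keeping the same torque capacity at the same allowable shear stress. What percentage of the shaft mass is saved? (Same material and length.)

Equal τ_max and T ⇒ the solid shaft needs d_s³ = d_o³(1−k⁴), so d_s = 50.1·(1−0.763⁴)^(1/3) = 43.64 mm.
Area ratio A_h/A_s = d_o²(1−k²)/d_s² = (1−k²)/(1−k⁴)^(2/3) = 0.5506.
Mass saving = 1 − 0.5506 = 44.9 %.

44.9 %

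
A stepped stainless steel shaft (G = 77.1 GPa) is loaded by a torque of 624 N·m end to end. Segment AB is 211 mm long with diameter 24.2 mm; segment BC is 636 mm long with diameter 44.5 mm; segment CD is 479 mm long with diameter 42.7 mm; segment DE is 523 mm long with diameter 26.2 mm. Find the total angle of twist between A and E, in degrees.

9.60°

J_AB = π(0.0242)⁴/32 = 3.37×10^-8 m⁴; J_BC = π(0.0445)⁴/32 = 3.85×10^-7 m⁴; J_CD = π(0.0427)⁴/32 = 3.26×10^-7 m⁴; J_DE = π(0.0262)⁴/32 = 4.63×10^-8 m⁴.
θ = (T/G)·Σ L_i/J_i = (624.0/77.1×10⁹)·(0.211/3.37×10^-8 + 0.636/3.85×10^-7 + 0.479/3.26×10^-7 + 0.523/4.63×10^-8) = 0.1675 rad.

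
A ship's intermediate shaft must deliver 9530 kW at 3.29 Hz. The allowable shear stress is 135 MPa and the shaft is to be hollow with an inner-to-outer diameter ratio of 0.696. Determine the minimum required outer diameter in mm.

283 mm

ω = 2π·3.29 = 20.67 rad/s, so T = P/ω = 9530×10³ / 20.67 = 461000 N·m.
For a hollow shaft with d_i/d_o = 0.696: τ_max = 16T/(π d_o³ (1−k⁴)), so d_o = [16T/(π τ_allow (1−k⁴))]^(1/3) = [16·461000/(π·1.35×10^8·0.7653)]^(1/3) = 0.2832 m.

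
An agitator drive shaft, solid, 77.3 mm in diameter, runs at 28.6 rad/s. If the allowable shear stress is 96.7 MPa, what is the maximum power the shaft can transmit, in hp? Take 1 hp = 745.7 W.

J = πd⁴/32 = π(0.0773)⁴/32 = 3.505×10^-6 m⁴.
T_max = τ_allow·J/r = 9.67×10^7 × 3.505×10^-6 / 0.0386 = 8770 N·m.
ω = 28.6 rad/s, so P_max = T_max·ω = 2.508×10^5 W.

336 hp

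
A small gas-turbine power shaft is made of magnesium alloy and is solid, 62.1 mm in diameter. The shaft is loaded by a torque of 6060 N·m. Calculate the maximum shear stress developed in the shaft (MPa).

129 MPa

J = πd⁴/32 = π(0.0621)⁴/32 = 1.460×10^-6 m⁴.
τ_max = T·r/J = 6060 × 0.0311 / 1.460×10^-6 = 1.289×10^8 Pa.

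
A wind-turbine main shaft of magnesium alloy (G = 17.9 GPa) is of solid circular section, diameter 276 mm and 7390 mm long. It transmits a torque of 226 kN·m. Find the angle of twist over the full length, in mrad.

J = πd⁴/32 = π(0.276)⁴/32 = 5.697×10^-4 m⁴.
θ = T·L/(G·J) = 226000 × 7.39 / (17.9×10⁹ × 5.697×10^-4) = 0.1638 rad.

164 mrad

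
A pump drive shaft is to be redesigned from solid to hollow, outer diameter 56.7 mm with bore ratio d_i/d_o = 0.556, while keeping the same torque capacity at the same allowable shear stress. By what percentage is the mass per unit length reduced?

26.1 %

Equal τ_max and T ⇒ the solid shaft needs d_s³ = d_o³(1−k⁴), so d_s = 56.7·(1−0.556⁴)^(1/3) = 54.83 mm.
Area ratio A_h/A_s = d_o²(1−k²)/d_s² = (1−k²)/(1−k⁴)^(2/3) = 0.7387.
Mass saving = 1 − 0.7387 = 26.1 %.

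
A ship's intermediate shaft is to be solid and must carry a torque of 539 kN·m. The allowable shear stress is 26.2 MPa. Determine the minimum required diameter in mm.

For a solid shaft τ_max = 16T/(πd³), so d = (16T/(π τ_allow))^(1/3) = (16·539000/(π·2.62×10^7))^(1/3) = 0.4714 m.

471 mm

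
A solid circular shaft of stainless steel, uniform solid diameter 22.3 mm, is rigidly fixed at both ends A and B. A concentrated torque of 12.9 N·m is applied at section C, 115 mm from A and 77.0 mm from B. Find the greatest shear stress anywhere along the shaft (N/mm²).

3.55 N/mm²

With uniform GJ and both ends fixed, compatibility θ_AC = θ_CB gives T_A·a = T_B·b, together with T_A + T_B = T₀.
T_A = T₀·b/(a+b) = 12.90·77.0/192.0 = 5.173 N·m; T_B = 7.727 N·m.
τ in each portion: τ_AC = 2.38×10^6 Pa, τ_CB = 3.55×10^6 Pa; maximum is in CB.
τ_max = T_CB·r/J = 7.727·0.0112/2.43×10^-8 = 3.548×10^6 Pa.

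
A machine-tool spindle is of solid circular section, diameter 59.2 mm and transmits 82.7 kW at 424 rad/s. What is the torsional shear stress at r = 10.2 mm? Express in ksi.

0.239 ksi

ω = 424 rad/s, so T = P/ω = 82.7×10³ / 424.0 = 195.0 N·m.
J = πd⁴/32 = π(0.0592)⁴/32 = 1.206×10^-6 m⁴.
Shear stress varies linearly with radius: τ = T·r/J = 195.0 × 0.0102 / 1.206×10^-6 = 1.650×10^6 Pa.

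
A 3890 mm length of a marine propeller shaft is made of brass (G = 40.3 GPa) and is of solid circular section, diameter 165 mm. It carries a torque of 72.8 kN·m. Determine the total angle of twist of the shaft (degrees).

5.53°

J = πd⁴/32 = π(0.165)⁴/32 = 7.277×10^-5 m⁴.
θ = T·L/(G·J) = 72800 × 3.89 / (40.3×10⁹ × 7.277×10^-5) = 0.09657 rad.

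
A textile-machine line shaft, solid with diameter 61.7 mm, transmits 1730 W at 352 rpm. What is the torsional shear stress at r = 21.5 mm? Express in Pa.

ω = 2π·352/60 = 36.86 rad/s, so T = P/ω = 1730 / 36.86 = 46.93 N·m.
J = πd⁴/32 = π(0.0617)⁴/32 = 1.423×10^-6 m⁴.
Shear stress varies linearly with radius: τ = T·r/J = 46.93 × 0.0215 / 1.423×10^-6 = 7.092×10^5 Pa.

709000 Pa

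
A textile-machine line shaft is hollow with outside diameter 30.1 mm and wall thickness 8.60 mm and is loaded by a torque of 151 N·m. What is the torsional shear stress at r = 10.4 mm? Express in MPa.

J = π(d_o⁴ − d_i⁴)/32 = π(0.0301⁴ − 0.0129⁴)/32 = 7.787×10^-8 m⁴.
Shear stress varies linearly with radius: τ = T·r/J = 151.0 × 0.0104 / 7.787×10^-8 = 2.017×10^7 Pa.

20.2 MPa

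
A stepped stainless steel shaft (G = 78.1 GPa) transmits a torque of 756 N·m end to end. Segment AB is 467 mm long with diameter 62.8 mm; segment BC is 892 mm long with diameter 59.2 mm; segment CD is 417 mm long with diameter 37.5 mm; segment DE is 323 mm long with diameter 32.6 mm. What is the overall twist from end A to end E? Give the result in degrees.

J_AB = π(0.0628)⁴/32 = 1.53×10^-6 m⁴; J_BC = π(0.0592)⁴/32 = 1.21×10^-6 m⁴; J_CD = π(0.0375)⁴/32 = 1.94×10^-7 m⁴; J_DE = π(0.0326)⁴/32 = 1.11×10^-7 m⁴.
θ = (T/G)·Σ L_i/J_i = (756.0/78.1×10⁹)·(0.467/1.53×10^-6 + 0.892/1.21×10^-6 + 0.417/1.94×10^-7 + 0.323/1.11×10^-7) = 0.05911 rad.

3.39°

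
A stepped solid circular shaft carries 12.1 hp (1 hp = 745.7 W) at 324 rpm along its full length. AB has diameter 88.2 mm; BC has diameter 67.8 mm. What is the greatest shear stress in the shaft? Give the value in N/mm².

ω = 2π·324/60 = 33.93 rad/s, so T = P/ω = 12.1×745.7 / 33.93 = 265.9 N·m.
Under the same torque, τ_max = 16T/(πd³) is largest where d is smallest — segment BC (d = 67.8 mm).
τ_max = 16·265.9/(π·(0.0678)³) = 4.346×10^6 Pa.

4.35 N/mm²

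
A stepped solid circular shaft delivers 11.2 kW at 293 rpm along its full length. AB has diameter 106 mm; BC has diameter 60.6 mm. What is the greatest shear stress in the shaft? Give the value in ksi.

1.21 ksi

ω = 2π·293/60 = 30.68 rad/s, so T = P/ω = 11.2×10³ / 30.68 = 365.0 N·m.
Under the same torque, τ_max = 16T/(πd³) is largest where d is smallest — segment BC (d = 60.6 mm).
τ_max = 16·365.0/(π·(0.0606)³) = 8.354×10^6 Pa.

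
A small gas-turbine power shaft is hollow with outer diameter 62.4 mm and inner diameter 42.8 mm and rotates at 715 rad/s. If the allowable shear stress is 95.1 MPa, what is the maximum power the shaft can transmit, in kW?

J = π(d_o⁴ − d_i⁴)/32 = π(0.0624⁴ − 0.0428⁴)/32 = 1.159×10^-6 m⁴.
T_max = τ_allow·J/r = 9.51×10^7 × 1.159×10^-6 / 0.0312 = 3533 N·m.
ω = 715 rad/s, so P_max = T_max·ω = 2.526×10^6 W.

2530 kW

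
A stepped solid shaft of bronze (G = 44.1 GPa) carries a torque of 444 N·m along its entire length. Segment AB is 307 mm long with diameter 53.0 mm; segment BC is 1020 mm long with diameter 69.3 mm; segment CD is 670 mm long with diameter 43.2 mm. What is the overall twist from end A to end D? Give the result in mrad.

28.3 mrad

J_AB = π(0.0530)⁴/32 = 7.75×10^-7 m⁴; J_BC = π(0.0693)⁴/32 = 2.26×10^-6 m⁴; J_CD = π(0.0432)⁴/32 = 3.42×10^-7 m⁴.
θ = (T/G)·Σ L_i/J_i = (444.0/44.1×10⁹)·(0.307/7.75×10^-7 + 1.02/2.26×10^-6 + 0.670/3.42×10^-7) = 0.02825 rad.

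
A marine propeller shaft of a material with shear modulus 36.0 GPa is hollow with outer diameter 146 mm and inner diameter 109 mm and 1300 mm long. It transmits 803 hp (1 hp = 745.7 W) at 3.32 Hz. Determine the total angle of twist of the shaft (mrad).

33.7 mrad

ω = 2π·3.32 = 20.86 rad/s, so T = P/ω = 803×745.7 / 20.86 = 28710 N·m.
J = π(d_o⁴ − d_i⁴)/32 = π(0.146⁴ − 0.109⁴)/32 = 3.075×10^-5 m⁴.
θ = T·L/(G·J) = 28710 × 1.30 / (36.0×10⁹ × 3.075×10^-5) = 0.03371 rad.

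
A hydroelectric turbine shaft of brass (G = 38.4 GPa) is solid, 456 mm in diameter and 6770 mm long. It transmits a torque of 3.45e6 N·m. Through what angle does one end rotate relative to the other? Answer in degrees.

8.21°

J = πd⁴/32 = π(0.456)⁴/32 = 4.245×10^-3 m⁴.
θ = T·L/(G·J) = 3.450e6 × 6.77 / (38.4×10⁹ × 4.245×10^-3) = 0.1433 rad.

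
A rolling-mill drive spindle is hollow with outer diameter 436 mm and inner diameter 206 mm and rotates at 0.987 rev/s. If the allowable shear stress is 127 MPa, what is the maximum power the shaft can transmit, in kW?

12200 kW

J = π(d_o⁴ − d_i⁴)/32 = π(0.436⁴ − 0.206⁴)/32 = 3.371×10^-3 m⁴.
T_max = τ_allow·J/r = 1.27×10^8 × 3.371×10^-3 / 0.218 = 1.964e6 N·m.
ω = 2π·0.987 = 6.202 rad/s, so P_max = T_max·ω = 1.218×10^7 W.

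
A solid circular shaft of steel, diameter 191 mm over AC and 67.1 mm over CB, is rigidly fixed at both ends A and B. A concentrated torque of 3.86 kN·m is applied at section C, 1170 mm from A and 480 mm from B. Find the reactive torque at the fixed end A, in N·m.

3720 N·m

Compatibility: T_A·a/J_AC = T_B·b/J_CB with T_A + T_B = T₀.
J_AC = 1.31×10^-4 m⁴, J_CB = 1.99×10^-6 m⁴, so T_A = T₀·(J_AC/a)/((J_AC/a)+(J_CB/b)) = 3722 N·m, T_B = 138.2 N·m.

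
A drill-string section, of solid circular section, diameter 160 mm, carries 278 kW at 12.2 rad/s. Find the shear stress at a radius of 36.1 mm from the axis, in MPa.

ω = 12.2 rad/s, so T = P/ω = 278×10³ / 12.20 = 22790 N·m.
J = πd⁴/32 = π(0.160)⁴/32 = 6.434×10^-5 m⁴.
Shear stress varies linearly with radius: τ = T·r/J = 22790 × 0.0361 / 6.434×10^-5 = 1.279×10^7 Pa.

12.8 MPa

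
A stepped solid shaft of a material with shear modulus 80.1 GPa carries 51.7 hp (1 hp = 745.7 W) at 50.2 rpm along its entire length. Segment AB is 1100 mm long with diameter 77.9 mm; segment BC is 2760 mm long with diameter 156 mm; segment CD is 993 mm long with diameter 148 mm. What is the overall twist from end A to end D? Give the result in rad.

ω = 2π·50.2/60 = 5.257 rad/s, so T = P/ω = 51.7×745.7 / 5.257 = 7334 N·m.
J_AB = π(0.0779)⁴/32 = 3.62×10^-6 m⁴; J_BC = π(0.156)⁴/32 = 5.81×10^-5 m⁴; J_CD = π(0.148)⁴/32 = 4.71×10^-5 m⁴.
θ = (T/G)·Σ L_i/J_i = (7334/80.1×10⁹)·(1.10/3.62×10^-6 + 2.76/5.81×10^-5 + 0.993/4.71×10^-5) = 0.03413 rad.

0.0341 rad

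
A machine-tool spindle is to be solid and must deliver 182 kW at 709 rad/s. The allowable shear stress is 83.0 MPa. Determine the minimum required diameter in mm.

ω = 709 rad/s, so T = P/ω = 182×10³ / 709.0 = 256.7 N·m.
For a solid shaft τ_max = 16T/(πd³), so d = (16T/(π τ_allow))^(1/3) = (16·256.7/(π·8.30×10^7))^(1/3) = 0.02507 m.

25.1 mm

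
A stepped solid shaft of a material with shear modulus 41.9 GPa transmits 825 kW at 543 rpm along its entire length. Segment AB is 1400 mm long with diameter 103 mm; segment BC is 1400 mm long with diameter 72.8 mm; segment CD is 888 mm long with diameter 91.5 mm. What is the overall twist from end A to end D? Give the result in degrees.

ω = 2π·543/60 = 56.86 rad/s, so T = P/ω = 825×10³ / 56.86 = 14510 N·m.
J_AB = π(0.103)⁴/32 = 1.10×10^-5 m⁴; J_BC = π(0.0728)⁴/32 = 2.76×10^-6 m⁴; J_CD = π(0.0915)⁴/32 = 6.88×10^-6 m⁴.
θ = (T/G)·Σ L_i/J_i = (14510/41.9×10⁹)·(1.40/1.10×10^-5 + 1.40/2.76×10^-6 + 0.888/6.88×10^-6) = 0.2644 rad.

15.1°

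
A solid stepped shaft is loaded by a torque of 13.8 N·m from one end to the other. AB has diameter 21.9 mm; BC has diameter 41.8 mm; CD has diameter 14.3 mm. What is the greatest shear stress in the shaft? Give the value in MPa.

Under the same torque, τ_max = 16T/(πd³) is largest where d is smallest — segment CD (d = 14.3 mm).
τ_max = 16·13.80/(π·(0.0143)³) = 2.403×10^7 Pa.

24.0 MPa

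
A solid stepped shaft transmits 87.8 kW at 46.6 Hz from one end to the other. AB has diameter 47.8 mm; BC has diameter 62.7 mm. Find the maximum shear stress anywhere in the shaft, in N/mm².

ω = 2π·46.6 = 292.8 rad/s, so T = P/ω = 87.8×10³ / 292.8 = 299.9 N·m.
Under the same torque, τ_max = 16T/(πd³) is largest where d is smallest — segment AB (d = 47.8 mm).
τ_max = 16·299.9/(π·(0.0478)³) = 1.398×10^7 Pa.

14.0 N/mm²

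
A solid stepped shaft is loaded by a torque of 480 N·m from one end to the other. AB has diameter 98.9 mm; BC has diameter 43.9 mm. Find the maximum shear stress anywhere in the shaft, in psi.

4190 psi

Under the same torque, τ_max = 16T/(πd³) is largest where d is smallest — segment BC (d = 43.9 mm).
τ_max = 16·480.0/(π·(0.0439)³) = 2.889×10^7 Pa.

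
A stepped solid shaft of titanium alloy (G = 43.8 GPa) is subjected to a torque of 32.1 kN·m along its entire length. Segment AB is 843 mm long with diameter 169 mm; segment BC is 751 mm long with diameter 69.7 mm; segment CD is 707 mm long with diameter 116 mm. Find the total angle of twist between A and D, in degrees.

15.7°

J_AB = π(0.169)⁴/32 = 8.01×10^-5 m⁴; J_BC = π(0.0697)⁴/32 = 2.32×10^-6 m⁴; J_CD = π(0.116)⁴/32 = 1.78×10^-5 m⁴.
θ = (T/G)·Σ L_i/J_i = (32100/43.8×10⁹)·(0.843/8.01×10^-5 + 0.751/2.32×10^-6 + 0.707/1.78×10^-5) = 0.2744 rad.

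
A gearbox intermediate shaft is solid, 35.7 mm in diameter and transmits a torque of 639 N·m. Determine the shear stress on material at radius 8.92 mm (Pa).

J = πd⁴/32 = π(0.0357)⁴/32 = 1.595×10^-7 m⁴.
Shear stress varies linearly with radius: τ = T·r/J = 639.0 × 0.00892 / 1.595×10^-7 = 3.574×10^7 Pa.

3.57e7 Pa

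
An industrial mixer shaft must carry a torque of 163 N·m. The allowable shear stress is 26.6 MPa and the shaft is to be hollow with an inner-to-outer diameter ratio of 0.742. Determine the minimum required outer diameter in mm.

35.5 mm

For a hollow shaft with d_i/d_o = 0.742: τ_max = 16T/(π d_o³ (1−k⁴)), so d_o = [16T/(π τ_allow (1−k⁴))]^(1/3) = [16·163.0/(π·2.66×10^7·0.6969)]^(1/3) = 0.03551 m.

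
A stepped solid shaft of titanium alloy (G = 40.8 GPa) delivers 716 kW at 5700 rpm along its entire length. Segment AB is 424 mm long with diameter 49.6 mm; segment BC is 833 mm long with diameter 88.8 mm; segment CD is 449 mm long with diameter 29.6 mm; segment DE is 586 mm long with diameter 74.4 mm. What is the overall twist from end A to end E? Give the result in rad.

0.206 rad

ω = 2π·5700/60 = 596.9 rad/s, so T = P/ω = 716×10³ / 596.9 = 1200 N·m.
J_AB = π(0.0496)⁴/32 = 5.94×10^-7 m⁴; J_BC = π(0.0888)⁴/32 = 6.10×10^-6 m⁴; J_CD = π(0.0296)⁴/32 = 7.54×10^-8 m⁴; J_DE = π(0.0744)⁴/32 = 3.01×10^-6 m⁴.
θ = (T/G)·Σ L_i/J_i = (1200/40.8×10⁹)·(0.424/5.94×10^-7 + 0.833/6.10×10^-6 + 0.449/7.54×10^-8 + 0.586/3.01×10^-6) = 0.2059 rad.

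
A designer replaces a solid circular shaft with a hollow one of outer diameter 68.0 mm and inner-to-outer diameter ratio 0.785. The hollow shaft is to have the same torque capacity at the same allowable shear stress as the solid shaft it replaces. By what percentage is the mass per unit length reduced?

47.2 %

Equal τ_max and T ⇒ the solid shaft needs d_s³ = d_o³(1−k⁴), so d_s = 68.0·(1−0.785⁴)^(1/3) = 57.99 mm.
Area ratio A_h/A_s = d_o²(1−k²)/d_s² = (1−k²)/(1−k⁴)^(2/3) = 0.5277.
Mass saving = 1 − 0.5277 = 47.2 %.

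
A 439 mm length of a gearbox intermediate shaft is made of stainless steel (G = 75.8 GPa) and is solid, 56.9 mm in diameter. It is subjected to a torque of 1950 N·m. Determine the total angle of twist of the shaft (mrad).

11.0 mrad

J = πd⁴/32 = π(0.0569)⁴/32 = 1.029×10^-6 m⁴.
θ = T·L/(G·J) = 1950 × 0.439 / (75.8×10⁹ × 1.029×10^-6) = 0.01097 rad.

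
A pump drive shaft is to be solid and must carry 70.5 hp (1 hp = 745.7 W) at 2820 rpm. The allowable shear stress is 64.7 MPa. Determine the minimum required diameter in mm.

24.1 mm

ω = 2π·2820/60 = 295.3 rad/s, so T = P/ω = 70.5×745.7 / 295.3 = 178.0 N·m.
For a solid shaft τ_max = 16T/(πd³), so d = (16T/(π τ_allow))^(1/3) = (16·178.0/(π·6.47×10^7))^(1/3) = 0.02411 m.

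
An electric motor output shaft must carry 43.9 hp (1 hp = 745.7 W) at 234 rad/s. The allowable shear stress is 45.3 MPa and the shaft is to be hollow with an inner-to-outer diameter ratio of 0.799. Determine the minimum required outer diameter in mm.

ω = 234 rad/s, so T = P/ω = 43.9×745.7 / 234.0 = 139.9 N·m.
For a hollow shaft with d_i/d_o = 0.799: τ_max = 16T/(π d_o³ (1−k⁴)), so d_o = [16T/(π τ_allow (1−k⁴))]^(1/3) = [16·139.9/(π·4.53×10^7·0.5924)]^(1/3) = 0.02983 m.

29.8 mm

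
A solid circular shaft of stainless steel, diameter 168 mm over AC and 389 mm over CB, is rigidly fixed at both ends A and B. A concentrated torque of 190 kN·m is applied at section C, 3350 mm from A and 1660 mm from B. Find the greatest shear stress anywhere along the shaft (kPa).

Compatibility: T_A·a/J_AC = T_B·b/J_CB with T_A + T_B = T₀.
J_AC = 7.82×10^-5 m⁴, J_CB = 2.25×10^-3 m⁴, so T_A = T₀·(J_AC/a)/((J_AC/a)+(J_CB/b)) = 3220 N·m, T_B = 186800 N·m.
τ in each portion: τ_AC = 3.46×10^6 Pa, τ_CB = 1.62×10^7 Pa; maximum is in CB.
τ_max = T_CB·r/J = 186800·0.195/2.25×10^-3 = 1.616×10^7 Pa.

16200 kPa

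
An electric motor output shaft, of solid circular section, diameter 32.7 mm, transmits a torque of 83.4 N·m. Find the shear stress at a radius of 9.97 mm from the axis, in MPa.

7.41 MPa

J = πd⁴/32 = π(0.0327)⁴/32 = 1.123×10^-7 m⁴.
Shear stress varies linearly with radius: τ = T·r/J = 83.40 × 0.00997 / 1.123×10^-7 = 7.407×10^6 Pa.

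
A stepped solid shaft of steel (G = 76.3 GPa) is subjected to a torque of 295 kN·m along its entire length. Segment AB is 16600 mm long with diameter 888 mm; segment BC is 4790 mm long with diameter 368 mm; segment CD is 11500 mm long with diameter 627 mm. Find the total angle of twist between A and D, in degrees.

0.817°

J_AB = π(0.888)⁴/32 = 0.0610 m⁴; J_BC = π(0.368)⁴/32 = 1.80×10^-3 m⁴; J_CD = π(0.627)⁴/32 = 0.0152 m⁴.
θ = (T/G)·Σ L_i/J_i = (295000/76.3×10⁹)·(16.6/0.0610 + 4.79/1.80×10^-3 + 11.5/0.0152) = 0.01427 rad.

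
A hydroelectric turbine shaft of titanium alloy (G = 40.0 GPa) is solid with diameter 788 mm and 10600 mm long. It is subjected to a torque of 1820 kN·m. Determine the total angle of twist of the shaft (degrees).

J = πd⁴/32 = π(0.788)⁴/32 = 0.03785 m⁴.
θ = T·L/(G·J) = 1.820e6 × 10.6 / (40.0×10⁹ × 0.03785) = 0.01274 rad.

0.730°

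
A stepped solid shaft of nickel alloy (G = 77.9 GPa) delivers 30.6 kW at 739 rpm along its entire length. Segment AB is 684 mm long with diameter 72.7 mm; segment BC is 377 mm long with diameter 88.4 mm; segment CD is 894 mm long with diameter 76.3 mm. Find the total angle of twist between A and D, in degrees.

0.169°

ω = 2π·739/60 = 77.39 rad/s, so T = P/ω = 30.6×10³ / 77.39 = 395.4 N·m.
J_AB = π(0.0727)⁴/32 = 2.74×10^-6 m⁴; J_BC = π(0.0884)⁴/32 = 6.00×10^-6 m⁴; J_CD = π(0.0763)⁴/32 = 3.33×10^-6 m⁴.
θ = (T/G)·Σ L_i/J_i = (395.4/77.9×10⁹)·(0.684/2.74×10^-6 + 0.377/6.00×10^-6 + 0.894/3.33×10^-6) = 2.949×10^-3 rad.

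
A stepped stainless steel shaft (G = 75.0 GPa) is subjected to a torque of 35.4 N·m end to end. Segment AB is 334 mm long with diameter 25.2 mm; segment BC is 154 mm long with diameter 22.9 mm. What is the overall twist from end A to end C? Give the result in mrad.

6.67 mrad

J_AB = π(0.0252)⁴/32 = 3.96×10^-8 m⁴; J_BC = π(0.0229)⁴/32 = 2.70×10^-8 m⁴.
θ = (T/G)·Σ L_i/J_i = (35.40/75.0×10⁹)·(0.334/3.96×10^-8 + 0.154/2.70×10^-8) = 6.674×10^-3 rad.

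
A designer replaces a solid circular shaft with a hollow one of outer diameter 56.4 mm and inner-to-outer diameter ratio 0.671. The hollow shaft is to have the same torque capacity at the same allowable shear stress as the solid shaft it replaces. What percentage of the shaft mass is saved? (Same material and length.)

Equal τ_max and T ⇒ the solid shaft needs d_s³ = d_o³(1−k⁴), so d_s = 56.4·(1−0.671⁴)^(1/3) = 52.30 mm.
Area ratio A_h/A_s = d_o²(1−k²)/d_s² = (1−k²)/(1−k⁴)^(2/3) = 0.6394.
Mass saving = 1 − 0.6394 = 36.1 %.

36.1 %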